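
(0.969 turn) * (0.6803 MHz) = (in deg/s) 2.373e+08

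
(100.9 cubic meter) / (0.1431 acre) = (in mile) 0.0001083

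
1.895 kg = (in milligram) 1.895e+06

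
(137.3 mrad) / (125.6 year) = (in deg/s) 1.986e-09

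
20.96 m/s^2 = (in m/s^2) 20.96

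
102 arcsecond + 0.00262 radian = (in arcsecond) 642.4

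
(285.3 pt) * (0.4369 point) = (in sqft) 0.000167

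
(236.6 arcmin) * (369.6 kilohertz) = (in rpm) 2.429e+05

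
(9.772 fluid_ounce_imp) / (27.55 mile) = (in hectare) 6.262e-13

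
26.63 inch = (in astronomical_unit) 4.521e-12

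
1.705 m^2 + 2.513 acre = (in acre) 2.513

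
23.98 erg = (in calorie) 5.731e-07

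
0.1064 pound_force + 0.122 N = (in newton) 0.5953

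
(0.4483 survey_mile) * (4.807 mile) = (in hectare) 558.1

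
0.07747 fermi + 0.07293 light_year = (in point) 1.956e+18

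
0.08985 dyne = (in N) 8.985e-07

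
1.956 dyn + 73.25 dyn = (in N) 0.0007521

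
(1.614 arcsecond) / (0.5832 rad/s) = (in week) 2.218e-11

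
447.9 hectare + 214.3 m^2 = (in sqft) 4.821e+07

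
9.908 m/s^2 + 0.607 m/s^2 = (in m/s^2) 10.51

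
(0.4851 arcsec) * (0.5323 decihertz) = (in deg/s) 7.173e-06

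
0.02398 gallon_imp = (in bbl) 0.0006857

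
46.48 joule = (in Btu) 0.04405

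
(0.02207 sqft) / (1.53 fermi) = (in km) 1.34e+09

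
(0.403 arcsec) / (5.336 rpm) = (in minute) 5.828e-08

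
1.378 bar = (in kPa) 137.8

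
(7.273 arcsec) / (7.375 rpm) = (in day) 5.284e-10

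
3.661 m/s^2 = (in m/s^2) 3.661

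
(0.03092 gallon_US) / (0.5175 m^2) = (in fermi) 2.262e+11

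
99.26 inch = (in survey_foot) 8.272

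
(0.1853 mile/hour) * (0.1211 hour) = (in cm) 3611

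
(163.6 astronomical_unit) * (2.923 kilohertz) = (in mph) 1.6e+17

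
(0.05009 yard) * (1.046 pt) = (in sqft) 0.0001819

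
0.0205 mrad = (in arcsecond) 4.228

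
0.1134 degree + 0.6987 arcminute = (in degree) 0.125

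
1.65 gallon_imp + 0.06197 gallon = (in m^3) 0.007736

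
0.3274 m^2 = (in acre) 8.09e-05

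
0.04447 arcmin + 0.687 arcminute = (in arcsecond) 43.89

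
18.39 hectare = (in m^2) 1.839e+05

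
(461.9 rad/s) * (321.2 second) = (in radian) 1.484e+05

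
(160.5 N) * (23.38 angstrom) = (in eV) 2.342e+12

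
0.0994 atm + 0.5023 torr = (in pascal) 1.014e+04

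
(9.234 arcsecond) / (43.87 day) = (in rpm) 1.128e-10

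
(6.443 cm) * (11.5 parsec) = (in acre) 5.65e+12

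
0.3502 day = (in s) 3.026e+04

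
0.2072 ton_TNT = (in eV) 5.411e+27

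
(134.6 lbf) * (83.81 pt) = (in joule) 17.7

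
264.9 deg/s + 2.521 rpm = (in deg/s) 280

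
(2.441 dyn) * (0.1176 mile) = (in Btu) 4.379e-06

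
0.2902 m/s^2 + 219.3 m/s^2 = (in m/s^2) 219.6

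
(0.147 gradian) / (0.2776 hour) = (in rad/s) 2.311e-06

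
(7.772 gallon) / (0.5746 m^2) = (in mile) 3.181e-05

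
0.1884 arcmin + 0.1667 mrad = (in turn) 3.525e-05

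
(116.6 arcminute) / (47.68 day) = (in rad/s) 8.233e-09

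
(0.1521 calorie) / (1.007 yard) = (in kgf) 0.07047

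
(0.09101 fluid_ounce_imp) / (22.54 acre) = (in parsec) 9.187e-28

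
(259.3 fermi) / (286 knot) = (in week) 2.914e-21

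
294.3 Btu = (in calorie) 7.421e+04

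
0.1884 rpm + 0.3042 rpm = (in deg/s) 2.956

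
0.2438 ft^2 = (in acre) 5.597e-06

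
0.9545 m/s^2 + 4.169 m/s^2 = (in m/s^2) 5.123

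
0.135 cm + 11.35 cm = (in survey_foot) 0.3768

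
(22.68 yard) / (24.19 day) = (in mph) 2.22e-05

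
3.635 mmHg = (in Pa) 484.6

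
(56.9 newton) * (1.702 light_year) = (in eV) 5.719e+36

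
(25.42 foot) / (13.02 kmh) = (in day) 2.48e-05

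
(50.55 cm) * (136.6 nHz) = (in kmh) 2.486e-07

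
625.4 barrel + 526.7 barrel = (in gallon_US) 4.839e+04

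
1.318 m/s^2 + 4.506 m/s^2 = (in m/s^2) 5.824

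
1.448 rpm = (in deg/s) 8.688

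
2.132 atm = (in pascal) 2.16e+05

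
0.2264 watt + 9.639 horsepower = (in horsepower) 9.639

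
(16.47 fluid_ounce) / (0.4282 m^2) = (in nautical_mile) 6.142e-07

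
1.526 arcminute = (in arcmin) 1.526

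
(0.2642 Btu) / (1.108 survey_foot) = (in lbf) 185.6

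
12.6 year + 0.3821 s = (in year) 12.6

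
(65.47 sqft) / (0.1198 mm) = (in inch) 1.999e+06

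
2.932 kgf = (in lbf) 6.464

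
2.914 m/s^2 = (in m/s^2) 2.914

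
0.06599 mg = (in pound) 1.455e-07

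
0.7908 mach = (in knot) 523.4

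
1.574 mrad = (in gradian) 0.1002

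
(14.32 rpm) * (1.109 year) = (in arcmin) 1.803e+11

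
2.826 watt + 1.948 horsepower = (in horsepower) 1.952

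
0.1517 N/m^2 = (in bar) 1.517e-06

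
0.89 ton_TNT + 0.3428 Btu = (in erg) 3.724e+16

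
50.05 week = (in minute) 5.045e+05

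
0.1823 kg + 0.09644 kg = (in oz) 9.832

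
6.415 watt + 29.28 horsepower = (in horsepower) 29.29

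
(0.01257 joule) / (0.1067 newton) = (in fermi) 1.178e+14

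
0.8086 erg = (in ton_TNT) 1.933e-17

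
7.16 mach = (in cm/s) 2.438e+05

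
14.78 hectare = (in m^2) 1.478e+05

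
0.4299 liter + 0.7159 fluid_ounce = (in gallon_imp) 0.09922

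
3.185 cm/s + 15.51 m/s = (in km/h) 55.95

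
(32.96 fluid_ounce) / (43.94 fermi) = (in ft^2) 2.388e+11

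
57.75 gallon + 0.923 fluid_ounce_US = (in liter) 218.6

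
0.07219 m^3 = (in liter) 72.19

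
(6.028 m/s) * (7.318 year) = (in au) 0.009299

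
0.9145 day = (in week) 0.1306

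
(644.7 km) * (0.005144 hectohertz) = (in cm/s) 3.316e+07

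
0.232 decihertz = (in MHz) 2.32e-08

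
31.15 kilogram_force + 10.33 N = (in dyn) 3.158e+07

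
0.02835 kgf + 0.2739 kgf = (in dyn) 2.964e+05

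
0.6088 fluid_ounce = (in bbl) 0.0001132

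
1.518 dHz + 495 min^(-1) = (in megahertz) 8.402e-06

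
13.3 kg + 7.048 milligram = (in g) 1.33e+04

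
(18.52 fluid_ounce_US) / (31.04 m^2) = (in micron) 17.65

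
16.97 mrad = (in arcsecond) 3500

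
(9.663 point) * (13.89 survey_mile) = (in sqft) 820.2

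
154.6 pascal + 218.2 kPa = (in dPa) 2.184e+06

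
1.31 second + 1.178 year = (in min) 6.192e+05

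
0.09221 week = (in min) 929.5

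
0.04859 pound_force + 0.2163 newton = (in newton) 0.4324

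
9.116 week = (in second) 5.513e+06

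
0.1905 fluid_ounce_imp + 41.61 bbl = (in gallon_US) 1748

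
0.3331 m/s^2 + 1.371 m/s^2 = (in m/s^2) 1.704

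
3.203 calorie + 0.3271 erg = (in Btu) 0.0127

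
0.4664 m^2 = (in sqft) 5.02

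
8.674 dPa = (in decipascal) 8.674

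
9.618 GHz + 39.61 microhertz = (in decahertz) 9.618e+08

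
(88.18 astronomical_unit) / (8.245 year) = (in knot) 9.862e+04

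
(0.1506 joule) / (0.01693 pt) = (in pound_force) 5669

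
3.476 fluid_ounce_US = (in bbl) 0.0006466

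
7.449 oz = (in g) 211.2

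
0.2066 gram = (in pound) 0.0004555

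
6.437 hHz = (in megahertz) 0.0006437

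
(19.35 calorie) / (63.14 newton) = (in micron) 1.282e+06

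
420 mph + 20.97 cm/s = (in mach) 0.552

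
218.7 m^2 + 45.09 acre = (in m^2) 1.827e+05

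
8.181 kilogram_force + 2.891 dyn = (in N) 80.23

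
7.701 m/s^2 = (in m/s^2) 7.701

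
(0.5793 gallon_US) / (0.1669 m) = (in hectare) 1.314e-06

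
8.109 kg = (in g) 8109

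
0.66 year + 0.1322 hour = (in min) 3.469e+05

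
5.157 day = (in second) 4.456e+05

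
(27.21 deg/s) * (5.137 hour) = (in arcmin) 3.019e+07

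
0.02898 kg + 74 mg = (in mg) 2.905e+04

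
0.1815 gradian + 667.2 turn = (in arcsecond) 8.647e+08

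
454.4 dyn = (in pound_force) 0.001022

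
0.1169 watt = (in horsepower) 0.0001568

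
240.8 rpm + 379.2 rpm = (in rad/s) 64.93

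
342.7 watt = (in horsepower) 0.4596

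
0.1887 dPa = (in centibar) 1.887e-05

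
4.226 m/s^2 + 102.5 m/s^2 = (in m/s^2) 106.7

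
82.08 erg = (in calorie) 1.962e-06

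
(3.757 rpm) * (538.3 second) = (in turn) 33.71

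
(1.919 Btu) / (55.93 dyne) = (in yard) 3.959e+06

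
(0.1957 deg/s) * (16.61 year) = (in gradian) 1.139e+08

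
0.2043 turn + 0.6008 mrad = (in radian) 1.284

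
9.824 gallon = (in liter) 37.19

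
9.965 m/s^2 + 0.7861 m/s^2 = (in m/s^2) 10.75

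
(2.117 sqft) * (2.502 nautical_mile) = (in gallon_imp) 2.005e+05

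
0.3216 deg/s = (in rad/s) 0.005613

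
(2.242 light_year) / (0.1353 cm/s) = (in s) 1.568e+19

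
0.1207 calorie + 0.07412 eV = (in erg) 5.05e+06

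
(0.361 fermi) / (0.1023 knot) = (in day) 7.939e-20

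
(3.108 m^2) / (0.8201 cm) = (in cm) 3.79e+04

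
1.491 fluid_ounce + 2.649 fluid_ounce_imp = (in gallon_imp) 0.02626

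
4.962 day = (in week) 0.7089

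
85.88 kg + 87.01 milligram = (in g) 8.588e+04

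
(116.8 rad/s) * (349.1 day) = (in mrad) 3.523e+12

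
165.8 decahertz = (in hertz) 1658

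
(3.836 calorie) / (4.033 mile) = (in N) 0.002473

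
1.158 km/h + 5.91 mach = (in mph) 4502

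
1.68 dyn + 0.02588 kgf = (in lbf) 0.05706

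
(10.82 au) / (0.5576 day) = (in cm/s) 3.36e+09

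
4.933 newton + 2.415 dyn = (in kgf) 0.503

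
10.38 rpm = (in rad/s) 1.087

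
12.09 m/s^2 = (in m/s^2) 12.09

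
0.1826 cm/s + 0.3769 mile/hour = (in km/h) 0.6131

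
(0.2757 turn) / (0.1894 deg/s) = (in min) 8.734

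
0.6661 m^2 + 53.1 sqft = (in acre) 0.001384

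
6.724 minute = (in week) 0.0006671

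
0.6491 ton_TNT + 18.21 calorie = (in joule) 2.716e+09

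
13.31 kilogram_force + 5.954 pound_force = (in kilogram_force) 16.01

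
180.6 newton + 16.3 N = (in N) 196.9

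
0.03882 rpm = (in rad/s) 0.004065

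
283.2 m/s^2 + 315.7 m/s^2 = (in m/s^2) 598.9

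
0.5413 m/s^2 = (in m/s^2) 0.5413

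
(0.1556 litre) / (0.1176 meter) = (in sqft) 0.01424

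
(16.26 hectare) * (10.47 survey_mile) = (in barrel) 1.723e+10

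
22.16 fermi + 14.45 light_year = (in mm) 1.367e+20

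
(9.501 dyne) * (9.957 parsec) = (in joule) 2.919e+13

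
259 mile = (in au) 2.786e-06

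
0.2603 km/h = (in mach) 0.0002124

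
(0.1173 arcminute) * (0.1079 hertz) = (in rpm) 3.516e-05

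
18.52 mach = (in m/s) 6306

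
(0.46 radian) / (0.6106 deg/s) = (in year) 1.369e-06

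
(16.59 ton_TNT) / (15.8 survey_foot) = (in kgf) 1.47e+09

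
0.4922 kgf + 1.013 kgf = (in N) 14.76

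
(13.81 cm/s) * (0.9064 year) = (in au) 2.639e-05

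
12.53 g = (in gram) 12.53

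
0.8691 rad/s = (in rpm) 8.299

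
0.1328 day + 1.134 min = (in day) 0.1336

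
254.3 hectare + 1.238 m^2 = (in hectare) 254.3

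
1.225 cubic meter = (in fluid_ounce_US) 4.142e+04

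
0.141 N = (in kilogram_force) 0.01438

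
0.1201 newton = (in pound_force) 0.027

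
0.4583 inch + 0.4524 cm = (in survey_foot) 0.05303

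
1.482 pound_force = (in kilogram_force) 0.6722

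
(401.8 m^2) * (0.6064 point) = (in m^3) 0.08595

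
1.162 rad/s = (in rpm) 11.1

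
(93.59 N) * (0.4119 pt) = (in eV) 8.488e+16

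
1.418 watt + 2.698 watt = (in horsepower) 0.00552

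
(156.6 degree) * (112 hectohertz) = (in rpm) 2.923e+05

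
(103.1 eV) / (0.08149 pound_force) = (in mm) 4.557e-14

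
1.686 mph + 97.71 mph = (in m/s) 44.43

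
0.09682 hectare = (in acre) 0.2392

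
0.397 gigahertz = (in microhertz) 3.97e+14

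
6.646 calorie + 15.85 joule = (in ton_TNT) 1.043e-08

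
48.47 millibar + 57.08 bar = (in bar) 57.13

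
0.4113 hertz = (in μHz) 4.113e+05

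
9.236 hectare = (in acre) 22.82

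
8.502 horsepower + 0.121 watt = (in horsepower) 8.502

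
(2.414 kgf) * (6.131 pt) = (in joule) 0.0512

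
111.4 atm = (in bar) 112.9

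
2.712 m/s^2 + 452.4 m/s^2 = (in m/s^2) 455.1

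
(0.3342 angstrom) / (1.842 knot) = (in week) 5.831e-17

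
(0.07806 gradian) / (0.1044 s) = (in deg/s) 0.6729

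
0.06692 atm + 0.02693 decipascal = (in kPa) 6.781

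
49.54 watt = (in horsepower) 0.06643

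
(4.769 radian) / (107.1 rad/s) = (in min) 0.0007421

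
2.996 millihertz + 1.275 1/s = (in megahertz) 1.278e-06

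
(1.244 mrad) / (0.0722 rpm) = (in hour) 4.57e-05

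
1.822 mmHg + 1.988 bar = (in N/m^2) 1.99e+05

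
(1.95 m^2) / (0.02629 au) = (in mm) 4.958e-07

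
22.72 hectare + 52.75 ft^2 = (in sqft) 2.446e+06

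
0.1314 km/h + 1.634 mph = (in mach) 0.002252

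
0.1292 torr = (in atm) 0.00017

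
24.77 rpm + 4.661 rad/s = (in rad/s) 7.255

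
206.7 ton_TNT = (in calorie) 2.067e+11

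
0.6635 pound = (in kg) 0.301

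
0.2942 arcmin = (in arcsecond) 17.65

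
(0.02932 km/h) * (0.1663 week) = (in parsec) 2.655e-14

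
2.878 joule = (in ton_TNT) 6.879e-10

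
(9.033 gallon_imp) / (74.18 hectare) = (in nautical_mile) 2.989e-11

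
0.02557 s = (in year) 8.108e-10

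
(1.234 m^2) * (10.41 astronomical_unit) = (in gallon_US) 5.077e+14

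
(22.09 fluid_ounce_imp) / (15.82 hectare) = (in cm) 3.967e-07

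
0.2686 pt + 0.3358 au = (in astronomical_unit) 0.3358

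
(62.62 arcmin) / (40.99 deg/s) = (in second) 0.02546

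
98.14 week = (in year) 1.882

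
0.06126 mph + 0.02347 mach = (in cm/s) 801.9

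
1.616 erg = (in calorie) 3.862e-08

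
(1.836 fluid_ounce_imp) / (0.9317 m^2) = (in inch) 0.002204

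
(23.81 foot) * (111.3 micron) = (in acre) 1.996e-07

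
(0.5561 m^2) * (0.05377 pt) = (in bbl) 6.635e-05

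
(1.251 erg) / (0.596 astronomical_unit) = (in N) 1.403e-18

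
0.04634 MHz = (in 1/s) 4.634e+04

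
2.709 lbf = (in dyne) 1.205e+06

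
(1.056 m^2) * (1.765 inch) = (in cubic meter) 0.04734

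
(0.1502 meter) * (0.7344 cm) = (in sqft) 0.01187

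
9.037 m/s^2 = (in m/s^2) 9.037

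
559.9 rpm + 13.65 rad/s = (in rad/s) 72.28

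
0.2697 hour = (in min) 16.18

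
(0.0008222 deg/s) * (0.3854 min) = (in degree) 0.01901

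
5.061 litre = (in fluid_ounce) 171.1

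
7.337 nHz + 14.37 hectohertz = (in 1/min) 8.622e+04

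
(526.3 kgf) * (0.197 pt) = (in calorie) 0.08573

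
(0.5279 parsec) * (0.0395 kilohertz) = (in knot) 1.251e+18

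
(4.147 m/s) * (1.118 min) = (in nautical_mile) 0.1502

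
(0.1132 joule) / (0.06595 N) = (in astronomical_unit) 1.147e-11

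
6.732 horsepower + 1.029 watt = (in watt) 5021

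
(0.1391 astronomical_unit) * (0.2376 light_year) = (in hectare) 4.678e+21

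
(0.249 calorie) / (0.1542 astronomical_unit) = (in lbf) 1.015e-11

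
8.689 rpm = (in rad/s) 0.9099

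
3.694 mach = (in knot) 2445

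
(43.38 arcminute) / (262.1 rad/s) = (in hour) 1.337e-08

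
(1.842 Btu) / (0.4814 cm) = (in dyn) 4.037e+10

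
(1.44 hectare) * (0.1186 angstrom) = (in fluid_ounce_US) 0.005775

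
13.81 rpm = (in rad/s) 1.446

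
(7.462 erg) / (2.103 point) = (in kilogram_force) 0.0001026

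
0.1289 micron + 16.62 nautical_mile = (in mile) 19.13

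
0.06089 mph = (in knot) 0.05291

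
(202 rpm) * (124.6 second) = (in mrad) 2.636e+06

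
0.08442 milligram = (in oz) 2.978e-06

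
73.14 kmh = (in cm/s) 2032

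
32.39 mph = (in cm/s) 1448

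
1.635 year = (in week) 85.25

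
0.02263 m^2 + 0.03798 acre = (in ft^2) 1655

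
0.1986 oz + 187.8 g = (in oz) 6.823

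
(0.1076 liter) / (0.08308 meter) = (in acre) 3.2e-07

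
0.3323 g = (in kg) 0.0003323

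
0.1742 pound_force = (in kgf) 0.07902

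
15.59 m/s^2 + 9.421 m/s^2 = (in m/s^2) 25.01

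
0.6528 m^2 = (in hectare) 6.528e-05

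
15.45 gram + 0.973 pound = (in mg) 4.568e+05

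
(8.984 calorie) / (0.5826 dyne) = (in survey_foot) 2.117e+07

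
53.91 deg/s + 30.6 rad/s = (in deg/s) 1807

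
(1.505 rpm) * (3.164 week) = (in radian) 3.016e+05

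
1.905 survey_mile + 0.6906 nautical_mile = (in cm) 4.345e+05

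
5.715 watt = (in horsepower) 0.007664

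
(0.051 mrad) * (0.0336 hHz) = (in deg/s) 0.009818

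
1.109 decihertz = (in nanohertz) 1.109e+08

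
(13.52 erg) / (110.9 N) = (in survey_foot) 4e-08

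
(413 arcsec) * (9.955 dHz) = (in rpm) 0.01903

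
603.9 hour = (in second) 2.174e+06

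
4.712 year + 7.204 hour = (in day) 1720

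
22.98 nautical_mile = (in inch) 1.676e+06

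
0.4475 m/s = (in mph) 1.001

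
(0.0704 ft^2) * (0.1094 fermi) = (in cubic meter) 7.155e-19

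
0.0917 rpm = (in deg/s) 0.5502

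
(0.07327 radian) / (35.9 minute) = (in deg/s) 0.001949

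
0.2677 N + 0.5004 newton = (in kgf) 0.07832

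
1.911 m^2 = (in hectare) 0.0001911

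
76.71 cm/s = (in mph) 1.716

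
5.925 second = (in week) 9.797e-06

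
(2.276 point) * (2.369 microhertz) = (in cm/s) 1.902e-07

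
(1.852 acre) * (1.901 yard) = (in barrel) 8.194e+04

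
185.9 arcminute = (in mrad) 54.08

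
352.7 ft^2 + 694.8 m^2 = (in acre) 0.1798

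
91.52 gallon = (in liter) 346.4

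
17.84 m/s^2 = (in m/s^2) 17.84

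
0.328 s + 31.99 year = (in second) 1.009e+09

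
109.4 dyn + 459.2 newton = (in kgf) 46.83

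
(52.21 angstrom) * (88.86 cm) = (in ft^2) 4.994e-08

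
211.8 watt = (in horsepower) 0.284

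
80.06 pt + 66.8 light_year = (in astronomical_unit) 4.225e+06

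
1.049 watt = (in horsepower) 0.001407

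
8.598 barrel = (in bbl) 8.598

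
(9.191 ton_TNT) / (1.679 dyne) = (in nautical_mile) 1.237e+12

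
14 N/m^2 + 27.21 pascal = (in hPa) 0.4121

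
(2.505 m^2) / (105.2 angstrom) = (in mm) 2.381e+11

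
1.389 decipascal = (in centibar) 0.0001389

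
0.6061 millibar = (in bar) 0.0006061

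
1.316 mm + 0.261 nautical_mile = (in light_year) 5.109e-14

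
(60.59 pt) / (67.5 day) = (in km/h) 1.319e-08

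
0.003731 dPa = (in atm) 3.682e-09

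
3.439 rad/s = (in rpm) 32.84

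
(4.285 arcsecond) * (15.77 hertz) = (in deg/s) 0.01877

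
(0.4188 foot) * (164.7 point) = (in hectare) 7.417e-07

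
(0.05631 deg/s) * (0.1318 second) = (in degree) 0.007422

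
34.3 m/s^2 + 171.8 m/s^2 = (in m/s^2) 206.1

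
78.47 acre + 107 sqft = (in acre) 78.47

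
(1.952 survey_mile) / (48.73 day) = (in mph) 0.001669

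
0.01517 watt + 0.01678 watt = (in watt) 0.03195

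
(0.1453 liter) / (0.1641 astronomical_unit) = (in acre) 1.463e-18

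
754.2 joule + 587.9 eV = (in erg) 7.542e+09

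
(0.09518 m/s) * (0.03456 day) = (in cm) 2.842e+04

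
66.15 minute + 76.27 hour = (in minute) 4642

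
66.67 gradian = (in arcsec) 2.16e+05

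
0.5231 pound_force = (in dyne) 2.327e+05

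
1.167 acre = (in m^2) 4723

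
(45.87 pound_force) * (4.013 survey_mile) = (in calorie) 3.15e+05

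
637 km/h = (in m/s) 176.9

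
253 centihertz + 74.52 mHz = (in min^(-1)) 156.3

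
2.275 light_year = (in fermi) 2.152e+31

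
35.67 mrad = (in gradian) 2.271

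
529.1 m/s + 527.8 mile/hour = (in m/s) 765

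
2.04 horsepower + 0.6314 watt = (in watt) 1522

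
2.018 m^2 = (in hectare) 0.0002018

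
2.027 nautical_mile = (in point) 1.064e+07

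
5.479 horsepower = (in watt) 4086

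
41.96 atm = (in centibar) 4252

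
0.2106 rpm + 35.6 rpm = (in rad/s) 3.75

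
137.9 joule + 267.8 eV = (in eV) 8.607e+20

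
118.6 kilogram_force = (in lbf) 261.5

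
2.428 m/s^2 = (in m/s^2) 2.428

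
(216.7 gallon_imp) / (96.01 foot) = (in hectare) 3.366e-06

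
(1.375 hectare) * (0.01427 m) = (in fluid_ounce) 6.635e+06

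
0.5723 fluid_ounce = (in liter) 0.01692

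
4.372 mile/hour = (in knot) 3.799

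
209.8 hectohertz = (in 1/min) 1.259e+06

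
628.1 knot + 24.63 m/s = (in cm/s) 3.478e+04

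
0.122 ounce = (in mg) 3459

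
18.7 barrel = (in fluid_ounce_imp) 1.046e+05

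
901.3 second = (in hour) 0.2504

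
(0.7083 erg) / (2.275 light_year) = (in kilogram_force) 3.356e-25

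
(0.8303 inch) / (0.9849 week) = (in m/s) 3.541e-08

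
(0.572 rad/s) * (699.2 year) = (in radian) 1.261e+10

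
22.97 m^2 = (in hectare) 0.002297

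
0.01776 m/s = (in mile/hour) 0.03973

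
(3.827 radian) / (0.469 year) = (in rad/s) 2.587e-07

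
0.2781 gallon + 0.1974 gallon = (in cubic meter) 0.0018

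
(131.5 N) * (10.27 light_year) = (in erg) 1.278e+26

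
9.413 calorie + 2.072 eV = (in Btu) 0.03733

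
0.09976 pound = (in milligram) 4.525e+04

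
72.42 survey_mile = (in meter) 1.165e+05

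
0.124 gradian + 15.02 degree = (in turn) 0.04203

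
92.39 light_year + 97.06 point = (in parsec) 28.33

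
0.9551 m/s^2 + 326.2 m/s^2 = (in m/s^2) 327.2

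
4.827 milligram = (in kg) 4.827e-06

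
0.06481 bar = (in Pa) 6481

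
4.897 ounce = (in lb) 0.3061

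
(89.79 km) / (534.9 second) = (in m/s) 167.9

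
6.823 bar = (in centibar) 682.3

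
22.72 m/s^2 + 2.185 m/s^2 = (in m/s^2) 24.9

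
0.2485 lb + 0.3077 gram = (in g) 113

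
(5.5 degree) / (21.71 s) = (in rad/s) 0.004422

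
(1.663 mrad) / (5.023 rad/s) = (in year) 1.05e-11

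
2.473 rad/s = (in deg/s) 141.7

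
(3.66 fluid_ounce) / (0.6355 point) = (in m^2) 0.4828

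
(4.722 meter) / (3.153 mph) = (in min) 0.05583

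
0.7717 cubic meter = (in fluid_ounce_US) 2.609e+04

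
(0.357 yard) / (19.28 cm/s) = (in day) 1.96e-05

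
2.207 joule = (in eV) 1.378e+19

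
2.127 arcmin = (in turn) 9.847e-05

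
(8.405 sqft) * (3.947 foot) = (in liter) 939.4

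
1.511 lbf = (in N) 6.721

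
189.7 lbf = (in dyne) 8.438e+07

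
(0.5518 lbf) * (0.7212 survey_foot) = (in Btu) 0.0005114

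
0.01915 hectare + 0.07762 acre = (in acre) 0.1249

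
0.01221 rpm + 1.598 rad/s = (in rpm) 15.27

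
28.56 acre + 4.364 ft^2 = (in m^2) 1.156e+05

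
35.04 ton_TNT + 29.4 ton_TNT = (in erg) 2.696e+18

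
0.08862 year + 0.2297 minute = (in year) 0.08862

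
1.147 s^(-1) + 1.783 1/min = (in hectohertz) 0.01177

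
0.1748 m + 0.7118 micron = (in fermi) 1.748e+14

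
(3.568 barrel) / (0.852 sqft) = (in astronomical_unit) 4.791e-11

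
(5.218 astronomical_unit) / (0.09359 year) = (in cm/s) 2.645e+07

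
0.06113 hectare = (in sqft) 6580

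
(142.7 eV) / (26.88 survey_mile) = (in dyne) 5.285e-17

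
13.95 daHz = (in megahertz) 0.0001395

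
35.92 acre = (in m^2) 1.454e+05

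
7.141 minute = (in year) 1.359e-05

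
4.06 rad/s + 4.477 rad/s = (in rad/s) 8.537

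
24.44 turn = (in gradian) 9776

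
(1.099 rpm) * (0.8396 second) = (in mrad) 96.63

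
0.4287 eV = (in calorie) 1.642e-20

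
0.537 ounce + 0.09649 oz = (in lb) 0.03959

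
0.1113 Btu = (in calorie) 28.07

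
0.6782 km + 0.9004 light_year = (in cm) 8.518e+17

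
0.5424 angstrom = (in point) 1.538e-07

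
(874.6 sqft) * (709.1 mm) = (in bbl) 362.4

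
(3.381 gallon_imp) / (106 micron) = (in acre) 0.03583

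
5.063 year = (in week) 264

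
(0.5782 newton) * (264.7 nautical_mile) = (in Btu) 268.7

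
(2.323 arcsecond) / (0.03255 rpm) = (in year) 1.048e-10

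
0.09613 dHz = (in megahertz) 9.613e-09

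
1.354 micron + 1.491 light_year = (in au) 9.429e+04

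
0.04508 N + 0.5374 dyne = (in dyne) 4509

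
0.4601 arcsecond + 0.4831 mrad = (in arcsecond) 100.1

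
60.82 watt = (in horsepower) 0.08156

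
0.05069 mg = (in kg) 5.069e-08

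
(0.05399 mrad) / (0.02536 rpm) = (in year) 6.447e-10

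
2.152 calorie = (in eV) 5.62e+19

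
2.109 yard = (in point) 5467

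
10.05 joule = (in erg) 1.005e+08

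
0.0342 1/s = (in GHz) 3.42e-11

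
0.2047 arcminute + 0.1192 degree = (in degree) 0.1226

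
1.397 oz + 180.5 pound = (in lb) 180.6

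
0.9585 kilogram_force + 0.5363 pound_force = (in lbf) 2.649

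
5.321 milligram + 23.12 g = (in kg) 0.02313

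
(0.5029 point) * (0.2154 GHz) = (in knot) 7.428e+04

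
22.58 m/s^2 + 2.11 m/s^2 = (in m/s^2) 24.69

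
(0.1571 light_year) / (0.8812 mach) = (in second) 4.953e+12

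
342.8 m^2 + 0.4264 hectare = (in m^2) 4607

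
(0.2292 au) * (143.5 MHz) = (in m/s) 4.92e+18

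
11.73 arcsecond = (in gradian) 0.00362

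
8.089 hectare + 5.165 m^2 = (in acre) 19.99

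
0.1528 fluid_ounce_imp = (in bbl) 2.731e-05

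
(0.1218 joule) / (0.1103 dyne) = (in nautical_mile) 59.63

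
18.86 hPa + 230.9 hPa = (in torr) 187.3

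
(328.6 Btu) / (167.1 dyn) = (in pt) 5.881e+11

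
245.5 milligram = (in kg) 0.0002455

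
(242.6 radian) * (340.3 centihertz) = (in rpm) 7884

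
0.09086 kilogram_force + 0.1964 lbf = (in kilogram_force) 0.1799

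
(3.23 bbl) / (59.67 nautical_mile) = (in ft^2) 5.002e-05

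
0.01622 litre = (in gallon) 0.004285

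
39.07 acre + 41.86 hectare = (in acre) 142.5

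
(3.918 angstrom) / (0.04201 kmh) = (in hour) 9.326e-12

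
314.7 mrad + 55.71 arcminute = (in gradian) 21.07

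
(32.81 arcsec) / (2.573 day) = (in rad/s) 7.155e-10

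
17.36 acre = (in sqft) 7.562e+05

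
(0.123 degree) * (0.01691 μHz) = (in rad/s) 3.63e-11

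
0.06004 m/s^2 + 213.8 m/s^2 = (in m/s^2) 213.9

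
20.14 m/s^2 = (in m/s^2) 20.14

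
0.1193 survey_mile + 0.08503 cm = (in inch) 7559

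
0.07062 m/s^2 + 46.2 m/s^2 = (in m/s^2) 46.27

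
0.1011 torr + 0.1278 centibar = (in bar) 0.001413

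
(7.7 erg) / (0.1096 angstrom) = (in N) 7.026e+04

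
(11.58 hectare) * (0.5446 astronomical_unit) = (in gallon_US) 2.492e+18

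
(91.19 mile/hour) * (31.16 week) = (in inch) 3.025e+10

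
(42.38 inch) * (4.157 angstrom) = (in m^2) 4.475e-10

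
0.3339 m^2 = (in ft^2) 3.594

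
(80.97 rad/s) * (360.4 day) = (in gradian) 1.605e+11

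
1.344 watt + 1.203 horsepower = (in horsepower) 1.205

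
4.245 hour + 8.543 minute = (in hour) 4.387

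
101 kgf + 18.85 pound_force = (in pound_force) 241.5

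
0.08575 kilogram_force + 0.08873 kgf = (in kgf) 0.1745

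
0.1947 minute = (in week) 1.932e-05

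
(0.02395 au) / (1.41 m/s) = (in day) 2.941e+04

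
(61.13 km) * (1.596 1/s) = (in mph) 2.182e+05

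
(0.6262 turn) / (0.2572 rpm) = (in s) 146.1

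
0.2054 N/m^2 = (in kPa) 0.0002054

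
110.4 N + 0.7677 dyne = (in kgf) 11.26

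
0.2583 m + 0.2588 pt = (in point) 732.4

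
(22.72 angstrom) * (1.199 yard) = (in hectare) 2.491e-13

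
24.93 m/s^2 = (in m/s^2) 24.93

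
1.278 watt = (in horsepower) 0.001714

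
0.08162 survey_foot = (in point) 70.52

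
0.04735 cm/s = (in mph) 0.001059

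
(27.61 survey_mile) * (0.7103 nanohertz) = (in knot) 6.135e-05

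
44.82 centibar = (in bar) 0.4482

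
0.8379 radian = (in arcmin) 2880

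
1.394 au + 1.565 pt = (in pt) 5.911e+14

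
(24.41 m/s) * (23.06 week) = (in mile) 2.115e+05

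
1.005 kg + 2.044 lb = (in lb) 4.26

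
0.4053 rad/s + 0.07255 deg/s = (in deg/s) 23.29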